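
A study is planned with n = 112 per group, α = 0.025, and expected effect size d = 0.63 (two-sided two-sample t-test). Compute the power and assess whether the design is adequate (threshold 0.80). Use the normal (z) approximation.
Power ≈ 0.99; the study is adequately powered (power ≥ 0.80)

Power calculation (two-sample t-test, normal approximation):
z_β = d · √(n/2) - z_{α/2}
z_β = 0.63 · √(112/2) - 2.241
z_β = 0.63 · 7.483 - 2.241
z_β = 2.473

Power = Φ(z_β) = Φ(2.473) ≈ 0.993

Effect size d = 0.63 is medium by Cohen's convention (0.2/0.5/0.8).

Threshold: power ≥ 0.80 is conventionally adequate.
Power ≈ 0.99 → the study is adequately powered (power ≥ 0.80).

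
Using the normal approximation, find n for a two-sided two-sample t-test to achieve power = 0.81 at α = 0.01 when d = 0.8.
n = 38 per group

Sample size formula (two-sample t-test, normal approximation):
n = 2 · ((z_{α/2} + z_β) / d)²

z_{α/2} = 2.576 (for α = 0.01, two-sided)
z_β = 0.878 (for power = 0.81)
d = 0.8

n = 2 · ((2.576 + 0.878) / 0.8)²
n = 2 · (4.318)²
n ≈ 37.29
Round up to the next whole number: n = 38 per group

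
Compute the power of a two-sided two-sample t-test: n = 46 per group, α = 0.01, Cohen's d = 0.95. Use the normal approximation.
Power ≈ 0.98

Power calculation (two-sample t-test, normal approximation):
z_β = d · √(n/2) - z_{α/2}
z_β = 0.95 · √(46/2) - 2.576
z_β = 0.95 · 4.796 - 2.576
z_β = 1.980

Power = Φ(z_β) = Φ(1.980) ≈ 0.976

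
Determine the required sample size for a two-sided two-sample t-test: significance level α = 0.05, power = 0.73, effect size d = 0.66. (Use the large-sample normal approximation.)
n = 31 per group

Sample size formula (two-sample t-test, normal approximation):
n = 2 · ((z_{α/2} + z_β) / d)²

z_{α/2} = 1.960 (for α = 0.05, two-sided)
z_β = 0.613 (for power = 0.73)
d = 0.66

n = 2 · ((1.960 + 0.613) / 0.66)²
n = 2 · (3.898)²
n ≈ 30.39
Round up to the next whole number: n = 31 per group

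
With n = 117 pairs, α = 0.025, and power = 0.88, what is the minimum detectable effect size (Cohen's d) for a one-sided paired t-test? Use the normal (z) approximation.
d ≈ 0.29

Minimum detectable effect (paired t-test, normal approximation):
d = (z_α + z_β) / √n
d = (1.960 + 1.175) / √117
d = 3.135 / 10.817
d ≈ 0.29

By Cohen's convention (0.2 small / 0.5 medium / 0.8 large): small effect.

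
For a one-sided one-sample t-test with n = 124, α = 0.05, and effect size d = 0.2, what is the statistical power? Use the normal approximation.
Power ≈ 0.72

Power calculation (one-sample t-test, normal approximation):
z_β = d · √n - z_α
z_β = 0.2 · √124 - 1.645
z_β = 0.2 · 11.136 - 1.645
z_β = 0.582

Power = Φ(z_β) = Φ(0.582) ≈ 0.720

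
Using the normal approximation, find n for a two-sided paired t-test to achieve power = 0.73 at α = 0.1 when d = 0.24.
n = 89 pairs

Sample size formula (paired t-test, normal approximation):
n = ((z_{α/2} + z_β) / d)²

z_{α/2} = 1.645 (for α = 0.1, two-sided)
z_β = 0.613 (for power = 0.73)
d = 0.24

n = ((1.645 + 0.613) / 0.24)²
n = (9.408)²
n ≈ 88.51
Round up to the next whole number: n = 89 pairs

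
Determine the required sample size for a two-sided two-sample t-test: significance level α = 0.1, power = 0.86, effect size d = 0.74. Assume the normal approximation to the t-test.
n = 28 per group

Sample size formula (two-sample t-test, normal approximation):
n = 2 · ((z_{α/2} + z_β) / d)²

z_{α/2} = 1.645 (for α = 0.1, two-sided)
z_β = 1.080 (for power = 0.86)
d = 0.74

n = 2 · ((1.645 + 1.080) / 0.74)²
n = 2 · (3.682)²
n ≈ 27.11
Round up to the next whole number: n = 28 per group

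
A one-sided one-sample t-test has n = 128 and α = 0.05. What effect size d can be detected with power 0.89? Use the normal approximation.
d ≈ 0.25

Minimum detectable effect (one-sample t-test, normal approximation):
d = (z_α + z_β) / √n
d = (1.645 + 1.227) / √128
d = 2.871 / 11.314
d ≈ 0.25

By Cohen's convention (0.2 small / 0.5 medium / 0.8 large): small effect.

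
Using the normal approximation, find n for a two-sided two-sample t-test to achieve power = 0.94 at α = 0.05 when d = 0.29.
n = 294 per group

Sample size formula (two-sample t-test, normal approximation):
n = 2 · ((z_{α/2} + z_β) / d)²

z_{α/2} = 1.960 (for α = 0.05, two-sided)
z_β = 1.555 (for power = 0.94)
d = 0.29

n = 2 · ((1.960 + 1.555) / 0.29)²
n = 2 · (12.121)²
n ≈ 293.84
Round up to the next whole number: n = 294 per group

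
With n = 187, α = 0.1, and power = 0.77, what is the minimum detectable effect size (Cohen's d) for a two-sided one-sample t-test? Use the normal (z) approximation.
d ≈ 0.17

Minimum detectable effect (one-sample t-test, normal approximation):
d = (z_{α/2} + z_β) / √n
d = (1.645 + 0.739) / √187
d = 2.384 / 13.675
d ≈ 0.17

By Cohen's convention (0.2 small / 0.5 medium / 0.8 large): very small effect.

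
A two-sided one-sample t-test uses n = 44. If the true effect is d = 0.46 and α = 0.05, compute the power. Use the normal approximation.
Power ≈ 0.86

Power calculation (one-sample t-test, normal approximation):
z_β = d · √n - z_{α/2}
z_β = 0.46 · √44 - 1.960
z_β = 0.46 · 6.633 - 1.960
z_β = 1.091

Power = Φ(z_β) = Φ(1.091) ≈ 0.862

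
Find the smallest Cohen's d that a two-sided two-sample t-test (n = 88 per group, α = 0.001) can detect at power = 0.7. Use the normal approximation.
d ≈ 0.58

Minimum detectable effect (two-sample t-test, normal approximation):
d = (z_{α/2} + z_β) / √(n/2)
d = (3.291 + 0.524) / √(88/2)
d = 3.815 / 6.633
d ≈ 0.58

By Cohen's convention (0.2 small / 0.5 medium / 0.8 large): medium effect.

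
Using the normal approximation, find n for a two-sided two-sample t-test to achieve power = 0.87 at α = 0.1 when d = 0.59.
n = 45 per group

Sample size formula (two-sample t-test, normal approximation):
n = 2 · ((z_{α/2} + z_β) / d)²

z_{α/2} = 1.645 (for α = 0.1, two-sided)
z_β = 1.126 (for power = 0.87)
d = 0.59

n = 2 · ((1.645 + 1.126) / 0.59)²
n = 2 · (4.697)²
n ≈ 44.12
Round up to the next whole number: n = 45 per group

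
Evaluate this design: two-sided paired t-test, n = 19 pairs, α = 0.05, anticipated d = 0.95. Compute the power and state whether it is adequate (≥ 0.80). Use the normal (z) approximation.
Power ≈ 0.99; the study is adequately powered (power ≥ 0.80)

Power calculation (paired t-test, normal approximation):
z_β = d · √n - z_{α/2}
z_β = 0.95 · √19 - 1.960
z_β = 0.95 · 4.359 - 1.960
z_β = 2.181

Power = Φ(z_β) = Φ(2.181) ≈ 0.985

Effect size d = 0.95 is large by Cohen's convention (0.2/0.5/0.8).

Threshold: power ≥ 0.80 is conventionally adequate.
Power ≈ 0.99 → the study is adequately powered (power ≥ 0.80).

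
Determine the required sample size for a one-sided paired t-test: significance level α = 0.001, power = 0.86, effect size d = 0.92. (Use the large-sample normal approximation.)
n = 21 pairs

Sample size formula (paired t-test, normal approximation):
n = ((z_α + z_β) / d)²

z_α = 3.090 (for α = 0.001, one-sided)
z_β = 1.080 (for power = 0.86)
d = 0.92

n = ((3.090 + 1.080) / 0.92)²
n = (4.533)²
n ≈ 20.55
Round up to the next whole number: n = 21 pairs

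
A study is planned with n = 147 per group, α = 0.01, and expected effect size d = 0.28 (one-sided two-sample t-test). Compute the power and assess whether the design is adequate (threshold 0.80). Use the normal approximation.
Power ≈ 0.53; the study is underpowered (power < 0.80)

Power calculation (two-sample t-test, normal approximation):
z_β = d · √(n/2) - z_α
z_β = 0.28 · √(147/2) - 2.326
z_β = 0.28 · 8.573 - 2.326
z_β = 0.074

Power = Φ(z_β) = Φ(0.074) ≈ 0.530

Effect size d = 0.28 is small by Cohen's convention (0.2/0.5/0.8).

Threshold: power ≥ 0.80 is conventionally adequate.
Power ≈ 0.53 → the study is underpowered (power < 0.80).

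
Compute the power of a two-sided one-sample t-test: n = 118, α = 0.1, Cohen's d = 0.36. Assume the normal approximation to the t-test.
Power ≈ 0.99

Power calculation (one-sample t-test, normal approximation):
z_β = d · √n - z_{α/2}
z_β = 0.36 · √118 - 1.645
z_β = 0.36 · 10.863 - 1.645
z_β = 2.266

Power = Φ(z_β) = Φ(2.266) ≈ 0.988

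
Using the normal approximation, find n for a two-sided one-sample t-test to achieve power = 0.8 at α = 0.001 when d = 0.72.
n = 33

Sample size formula (one-sample t-test, normal approximation):
n = ((z_{α/2} + z_β) / d)²

z_{α/2} = 3.291 (for α = 0.001, two-sided)
z_β = 0.842 (for power = 0.8)
d = 0.72

n = ((3.291 + 0.842) / 0.72)²
n = (5.740)²
n ≈ 32.95
Round up to the next whole number: n = 33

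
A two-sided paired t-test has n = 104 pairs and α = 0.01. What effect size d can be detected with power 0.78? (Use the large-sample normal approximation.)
d ≈ 0.33

Minimum detectable effect (paired t-test, normal approximation):
d = (z_{α/2} + z_β) / √n
d = (2.576 + 0.772) / √104
d = 3.348 / 10.198
d ≈ 0.33

By Cohen's convention (0.2 small / 0.5 medium / 0.8 large): small effect.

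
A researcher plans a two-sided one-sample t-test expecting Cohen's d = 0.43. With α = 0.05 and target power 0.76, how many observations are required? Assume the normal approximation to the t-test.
n = 39

Sample size formula (one-sample t-test, normal approximation):
n = ((z_{α/2} + z_β) / d)²

z_{α/2} = 1.960 (for α = 0.05, two-sided)
z_β = 0.706 (for power = 0.76)
d = 0.43

n = ((1.960 + 0.706) / 0.43)²
n = (6.200)²
n ≈ 38.44
Round up to the next whole number: n = 39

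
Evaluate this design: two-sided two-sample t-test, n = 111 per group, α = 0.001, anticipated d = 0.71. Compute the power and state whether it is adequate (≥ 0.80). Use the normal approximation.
Power ≈ 0.98; the study is adequately powered (power ≥ 0.80)

Power calculation (two-sample t-test, normal approximation):
z_β = d · √(n/2) - z_{α/2}
z_β = 0.71 · √(111/2) - 3.291
z_β = 0.71 · 7.450 - 3.291
z_β = 1.999

Power = Φ(z_β) = Φ(1.999) ≈ 0.977

Effect size d = 0.71 is medium by Cohen's convention (0.2/0.5/0.8).

Threshold: power ≥ 0.80 is conventionally adequate.
Power ≈ 0.98 → the study is adequately powered (power ≥ 0.80).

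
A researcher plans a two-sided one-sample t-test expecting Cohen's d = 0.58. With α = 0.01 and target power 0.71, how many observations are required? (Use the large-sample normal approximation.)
n = 30

Sample size formula (one-sample t-test, normal approximation):
n = ((z_{α/2} + z_β) / d)²

z_{α/2} = 2.576 (for α = 0.01, two-sided)
z_β = 0.553 (for power = 0.71)
d = 0.58

n = ((2.576 + 0.553) / 0.58)²
n = (5.395)²
n ≈ 29.11
Round up to the next whole number: n = 30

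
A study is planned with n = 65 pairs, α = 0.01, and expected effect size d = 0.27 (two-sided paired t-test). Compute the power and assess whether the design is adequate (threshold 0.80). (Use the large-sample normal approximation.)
Power ≈ 0.34; the study is underpowered (power < 0.80)

Power calculation (paired t-test, normal approximation):
z_β = d · √n - z_{α/2}
z_β = 0.27 · √65 - 2.576
z_β = 0.27 · 8.062 - 2.576
z_β = -0.399

Power = Φ(z_β) = Φ(-0.399) ≈ 0.345

Effect size d = 0.27 is small by Cohen's convention (0.2/0.5/0.8).

Threshold: power ≥ 0.80 is conventionally adequate.
Power ≈ 0.34 → the study is underpowered (power < 0.80).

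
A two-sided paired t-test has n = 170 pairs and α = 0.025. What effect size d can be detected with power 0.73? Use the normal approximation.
d ≈ 0.22

Minimum detectable effect (paired t-test, normal approximation):
d = (z_{α/2} + z_β) / √n
d = (2.241 + 0.613) / √170
d = 2.854 / 13.038
d ≈ 0.22

By Cohen's convention (0.2 small / 0.5 medium / 0.8 large): small effect.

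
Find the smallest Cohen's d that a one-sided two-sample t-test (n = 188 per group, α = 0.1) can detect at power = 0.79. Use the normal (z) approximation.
d ≈ 0.22

Minimum detectable effect (two-sample t-test, normal approximation):
d = (z_α + z_β) / √(n/2)
d = (1.282 + 0.806) / √(188/2)
d = 2.088 / 9.695
d ≈ 0.22

By Cohen's convention (0.2 small / 0.5 medium / 0.8 large): small effect.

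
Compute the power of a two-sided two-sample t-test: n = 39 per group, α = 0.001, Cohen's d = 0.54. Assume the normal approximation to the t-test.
Power ≈ 0.18

Power calculation (two-sample t-test, normal approximation):
z_β = d · √(n/2) - z_{α/2}
z_β = 0.54 · √(39/2) - 3.291
z_β = 0.54 · 4.416 - 3.291
z_β = -0.906

Power = Φ(z_β) = Φ(-0.906) ≈ 0.182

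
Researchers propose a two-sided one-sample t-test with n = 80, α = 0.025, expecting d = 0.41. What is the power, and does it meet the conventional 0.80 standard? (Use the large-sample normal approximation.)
Power ≈ 0.92; the study is adequately powered (power ≥ 0.80)

Power calculation (one-sample t-test, normal approximation):
z_β = d · √n - z_{α/2}
z_β = 0.41 · √80 - 2.241
z_β = 0.41 · 8.944 - 2.241
z_β = 1.426

Power = Φ(z_β) = Φ(1.426) ≈ 0.923

Effect size d = 0.41 is small by Cohen's convention (0.2/0.5/0.8).

Threshold: power ≥ 0.80 is conventionally adequate.
Power ≈ 0.92 → the study is adequately powered (power ≥ 0.80).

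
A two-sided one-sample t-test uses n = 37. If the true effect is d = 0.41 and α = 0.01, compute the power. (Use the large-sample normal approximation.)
Power ≈ 0.47

Power calculation (one-sample t-test, normal approximation):
z_β = d · √n - z_{α/2}
z_β = 0.41 · √37 - 2.576
z_β = 0.41 · 6.083 - 2.576
z_β = -0.082

Power = Φ(z_β) = Φ(-0.082) ≈ 0.467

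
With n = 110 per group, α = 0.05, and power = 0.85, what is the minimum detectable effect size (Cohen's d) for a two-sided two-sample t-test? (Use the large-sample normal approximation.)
d ≈ 0.40

Minimum detectable effect (two-sample t-test, normal approximation):
d = (z_{α/2} + z_β) / √(n/2)
d = (1.960 + 1.036) / √(110/2)
d = 2.996 / 7.416
d ≈ 0.40

By Cohen's convention (0.2 small / 0.5 medium / 0.8 large): small effect.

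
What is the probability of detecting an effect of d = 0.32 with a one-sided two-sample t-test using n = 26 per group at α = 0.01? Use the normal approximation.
Power ≈ 0.12

Power calculation (two-sample t-test, normal approximation):
z_β = d · √(n/2) - z_α
z_β = 0.32 · √(26/2) - 2.326
z_β = 0.32 · 3.606 - 2.326
z_β = -1.173

Power = Φ(z_β) = Φ(-1.173) ≈ 0.120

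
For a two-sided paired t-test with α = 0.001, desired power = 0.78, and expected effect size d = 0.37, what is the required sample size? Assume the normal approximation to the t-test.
n = 121 pairs

Sample size formula (paired t-test, normal approximation):
n = ((z_{α/2} + z_β) / d)²

z_{α/2} = 3.291 (for α = 0.001, two-sided)
z_β = 0.772 (for power = 0.78)
d = 0.37

n = ((3.291 + 0.772) / 0.37)²
n = (10.981)²
n ≈ 120.58
Round up to the next whole number: n = 121 pairs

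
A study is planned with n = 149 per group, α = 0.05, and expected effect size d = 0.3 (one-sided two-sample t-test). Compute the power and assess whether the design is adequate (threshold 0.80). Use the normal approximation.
Power ≈ 0.83; the study is adequately powered (power ≥ 0.80)

Power calculation (two-sample t-test, normal approximation):
z_β = d · √(n/2) - z_α
z_β = 0.3 · √(149/2) - 1.645
z_β = 0.3 · 8.631 - 1.645
z_β = 0.945

Power = Φ(z_β) = Φ(0.945) ≈ 0.828

Effect size d = 0.3 is small by Cohen's convention (0.2/0.5/0.8).

Threshold: power ≥ 0.80 is conventionally adequate.
Power ≈ 0.83 → the study is adequately powered (power ≥ 0.80).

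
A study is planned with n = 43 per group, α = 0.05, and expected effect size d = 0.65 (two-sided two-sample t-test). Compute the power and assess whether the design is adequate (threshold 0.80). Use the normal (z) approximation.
Power ≈ 0.85; the study is adequately powered (power ≥ 0.80)

Power calculation (two-sample t-test, normal approximation):
z_β = d · √(n/2) - z_{α/2}
z_β = 0.65 · √(43/2) - 1.960
z_β = 0.65 · 4.637 - 1.960
z_β = 1.054

Power = Φ(z_β) = Φ(1.054) ≈ 0.854

Effect size d = 0.65 is medium by Cohen's convention (0.2/0.5/0.8).

Threshold: power ≥ 0.80 is conventionally adequate.
Power ≈ 0.85 → the study is adequately powered (power ≥ 0.80).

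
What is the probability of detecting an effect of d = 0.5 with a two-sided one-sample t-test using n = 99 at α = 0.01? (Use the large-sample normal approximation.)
Power ≈ 0.99

Power calculation (one-sample t-test, normal approximation):
z_β = d · √n - z_{α/2}
z_β = 0.5 · √99 - 2.576
z_β = 0.5 · 9.950 - 2.576
z_β = 2.399

Power = Φ(z_β) = Φ(2.399) ≈ 0.992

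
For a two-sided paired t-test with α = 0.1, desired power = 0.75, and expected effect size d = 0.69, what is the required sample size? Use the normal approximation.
n = 12 pairs

Sample size formula (paired t-test, normal approximation):
n = ((z_{α/2} + z_β) / d)²

z_{α/2} = 1.645 (for α = 0.1, two-sided)
z_β = 0.674 (for power = 0.75)
d = 0.69

n = ((1.645 + 0.674) / 0.69)²
n = (3.361)²
n ≈ 11.30
Round up to the next whole number: n = 12 pairs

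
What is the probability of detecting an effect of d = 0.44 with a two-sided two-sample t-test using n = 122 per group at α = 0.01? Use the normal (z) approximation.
Power ≈ 0.81

Power calculation (two-sample t-test, normal approximation):
z_β = d · √(n/2) - z_{α/2}
z_β = 0.44 · √(122/2) - 2.576
z_β = 0.44 · 7.810 - 2.576
z_β = 0.861

Power = Φ(z_β) = Φ(0.861) ≈ 0.805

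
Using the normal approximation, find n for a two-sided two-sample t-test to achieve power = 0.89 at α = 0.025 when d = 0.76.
n = 42 per group

Sample size formula (two-sample t-test, normal approximation):
n = 2 · ((z_{α/2} + z_β) / d)²

z_{α/2} = 2.241 (for α = 0.025, two-sided)
z_β = 1.227 (for power = 0.89)
d = 0.76

n = 2 · ((2.241 + 1.227) / 0.76)²
n = 2 · (4.563)²
n ≈ 41.64
Round up to the next whole number: n = 42 per group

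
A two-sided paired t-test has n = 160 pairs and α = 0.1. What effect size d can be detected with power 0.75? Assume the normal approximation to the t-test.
d ≈ 0.18

Minimum detectable effect (paired t-test, normal approximation):
d = (z_{α/2} + z_β) / √n
d = (1.645 + 0.674) / √160
d = 2.319 / 12.649
d ≈ 0.18

By Cohen's convention (0.2 small / 0.5 medium / 0.8 large): very small effect.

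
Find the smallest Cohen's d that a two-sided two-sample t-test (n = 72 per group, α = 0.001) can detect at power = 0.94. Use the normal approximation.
d ≈ 0.81

Minimum detectable effect (two-sample t-test, normal approximation):
d = (z_{α/2} + z_β) / √(n/2)
d = (3.291 + 1.555) / √(72/2)
d = 4.845 / 6.000
d ≈ 0.81

By Cohen's convention (0.2 small / 0.5 medium / 0.8 large): large effect.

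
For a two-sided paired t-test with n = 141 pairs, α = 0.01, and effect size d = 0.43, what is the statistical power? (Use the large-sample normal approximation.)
Power ≈ 0.99

Power calculation (paired t-test, normal approximation):
z_β = d · √n - z_{α/2}
z_β = 0.43 · √141 - 2.576
z_β = 0.43 · 11.874 - 2.576
z_β = 2.530

Power = Φ(z_β) = Φ(2.530) ≈ 0.994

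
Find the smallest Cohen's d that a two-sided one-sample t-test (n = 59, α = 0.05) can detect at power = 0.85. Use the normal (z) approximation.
d ≈ 0.39

Minimum detectable effect (one-sample t-test, normal approximation):
d = (z_{α/2} + z_β) / √n
d = (1.960 + 1.036) / √59
d = 2.996 / 7.681
d ≈ 0.39

By Cohen's convention (0.2 small / 0.5 medium / 0.8 large): small effect.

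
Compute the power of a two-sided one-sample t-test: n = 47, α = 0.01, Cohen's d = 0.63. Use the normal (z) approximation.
Power ≈ 0.96

Power calculation (one-sample t-test, normal approximation):
z_β = d · √n - z_{α/2}
z_β = 0.63 · √47 - 2.576
z_β = 0.63 · 6.856 - 2.576
z_β = 1.743

Power = Φ(z_β) = Φ(1.743) ≈ 0.959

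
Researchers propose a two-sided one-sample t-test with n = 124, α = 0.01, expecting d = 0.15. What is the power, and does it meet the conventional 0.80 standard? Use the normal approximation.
Power ≈ 0.18; the study is underpowered (power < 0.80)

Power calculation (one-sample t-test, normal approximation):
z_β = d · √n - z_{α/2}
z_β = 0.15 · √124 - 2.576
z_β = 0.15 · 11.136 - 2.576
z_β = -0.905

Power = Φ(z_β) = Φ(-0.905) ≈ 0.183

Effect size d = 0.15 is very small by Cohen's convention (0.2/0.5/0.8).

Threshold: power ≥ 0.80 is conventionally adequate.
Power ≈ 0.18 → the study is underpowered (power < 0.80).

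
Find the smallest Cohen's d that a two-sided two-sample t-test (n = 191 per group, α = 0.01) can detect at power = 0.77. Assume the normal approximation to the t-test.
d ≈ 0.34

Minimum detectable effect (two-sample t-test, normal approximation):
d = (z_{α/2} + z_β) / √(n/2)
d = (2.576 + 0.739) / √(191/2)
d = 3.315 / 9.772
d ≈ 0.34

By Cohen's convention (0.2 small / 0.5 medium / 0.8 large): small effect.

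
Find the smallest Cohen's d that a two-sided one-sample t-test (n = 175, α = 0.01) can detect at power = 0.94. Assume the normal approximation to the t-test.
d ≈ 0.31

Minimum detectable effect (one-sample t-test, normal approximation):
d = (z_{α/2} + z_β) / √n
d = (2.576 + 1.555) / √175
d = 4.131 / 13.229
d ≈ 0.31

By Cohen's convention (0.2 small / 0.5 medium / 0.8 large): small effect.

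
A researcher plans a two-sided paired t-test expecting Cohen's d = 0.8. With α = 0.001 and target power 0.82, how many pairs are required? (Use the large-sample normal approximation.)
n = 28 pairs

Sample size formula (paired t-test, normal approximation):
n = ((z_{α/2} + z_β) / d)²

z_{α/2} = 3.291 (for α = 0.001, two-sided)
z_β = 0.915 (for power = 0.82)
d = 0.8

n = ((3.291 + 0.915) / 0.8)²
n = (5.258)²
n ≈ 27.65
Round up to the next whole number: n = 28 pairs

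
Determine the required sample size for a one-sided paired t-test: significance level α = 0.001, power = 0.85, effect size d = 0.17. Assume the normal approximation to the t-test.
n = 590 pairs

Sample size formula (paired t-test, normal approximation):
n = ((z_α + z_β) / d)²

z_α = 3.090 (for α = 0.001, one-sided)
z_β = 1.036 (for power = 0.85)
d = 0.17

n = ((3.090 + 1.036) / 0.17)²
n = (24.271)²
n ≈ 589.08
Round up to the next whole number: n = 590 pairs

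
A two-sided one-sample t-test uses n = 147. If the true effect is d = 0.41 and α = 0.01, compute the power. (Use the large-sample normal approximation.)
Power ≈ 0.99

Power calculation (one-sample t-test, normal approximation):
z_β = d · √n - z_{α/2}
z_β = 0.41 · √147 - 2.576
z_β = 0.41 · 12.124 - 2.576
z_β = 2.395

Power = Φ(z_β) = Φ(2.395) ≈ 0.992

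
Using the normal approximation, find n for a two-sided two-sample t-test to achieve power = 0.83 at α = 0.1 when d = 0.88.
n = 18 per group

Sample size formula (two-sample t-test, normal approximation):
n = 2 · ((z_{α/2} + z_β) / d)²

z_{α/2} = 1.645 (for α = 0.1, two-sided)
z_β = 0.954 (for power = 0.83)
d = 0.88

n = 2 · ((1.645 + 0.954) / 0.88)²
n = 2 · (2.953)²
n ≈ 17.44
Round up to the next whole number: n = 18 per group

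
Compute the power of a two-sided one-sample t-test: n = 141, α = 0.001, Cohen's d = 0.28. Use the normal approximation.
Power ≈ 0.51

Power calculation (one-sample t-test, normal approximation):
z_β = d · √n - z_{α/2}
z_β = 0.28 · √141 - 3.291
z_β = 0.28 · 11.874 - 3.291
z_β = 0.034

Power = Φ(z_β) = Φ(0.034) ≈ 0.514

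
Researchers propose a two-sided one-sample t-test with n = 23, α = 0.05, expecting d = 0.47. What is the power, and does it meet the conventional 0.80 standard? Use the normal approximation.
Power ≈ 0.62; the study is underpowered (power < 0.80)

Power calculation (one-sample t-test, normal approximation):
z_β = d · √n - z_{α/2}
z_β = 0.47 · √23 - 1.960
z_β = 0.47 · 4.796 - 1.960
z_β = 0.294

Power = Φ(z_β) = Φ(0.294) ≈ 0.616

Effect size d = 0.47 is small by Cohen's convention (0.2/0.5/0.8).

Threshold: power ≥ 0.80 is conventionally adequate.
Power ≈ 0.62 → the study is underpowered (power < 0.80).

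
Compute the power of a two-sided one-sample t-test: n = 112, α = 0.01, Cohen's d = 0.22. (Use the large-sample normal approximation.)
Power ≈ 0.40

Power calculation (one-sample t-test, normal approximation):
z_β = d · √n - z_{α/2}
z_β = 0.22 · √112 - 2.576
z_β = 0.22 · 10.583 - 2.576
z_β = -0.248

Power = Φ(z_β) = Φ(-0.248) ≈ 0.402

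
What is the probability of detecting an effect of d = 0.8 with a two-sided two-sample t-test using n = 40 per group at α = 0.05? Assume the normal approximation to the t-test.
Power ≈ 0.95

Power calculation (two-sample t-test, normal approximation):
z_β = d · √(n/2) - z_{α/2}
z_β = 0.8 · √(40/2) - 1.960
z_β = 0.8 · 4.472 - 1.960
z_β = 1.618

Power = Φ(z_β) = Φ(1.618) ≈ 0.947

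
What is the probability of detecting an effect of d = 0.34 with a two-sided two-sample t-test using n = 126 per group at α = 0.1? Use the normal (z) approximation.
Power ≈ 0.85

Power calculation (two-sample t-test, normal approximation):
z_β = d · √(n/2) - z_{α/2}
z_β = 0.34 · √(126/2) - 1.645
z_β = 0.34 · 7.937 - 1.645
z_β = 1.054

Power = Φ(z_β) = Φ(1.054) ≈ 0.854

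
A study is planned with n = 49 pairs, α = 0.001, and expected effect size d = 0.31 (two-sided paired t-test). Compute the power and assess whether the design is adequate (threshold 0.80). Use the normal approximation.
Power ≈ 0.13; the study is underpowered (power < 0.80)

Power calculation (paired t-test, normal approximation):
z_β = d · √n - z_{α/2}
z_β = 0.31 · √49 - 3.291
z_β = 0.31 · 7.000 - 3.291
z_β = -1.121

Power = Φ(z_β) = Φ(-1.121) ≈ 0.131

Effect size d = 0.31 is small by Cohen's convention (0.2/0.5/0.8).

Threshold: power ≥ 0.80 is conventionally adequate.
Power ≈ 0.13 → the study is underpowered (power < 0.80).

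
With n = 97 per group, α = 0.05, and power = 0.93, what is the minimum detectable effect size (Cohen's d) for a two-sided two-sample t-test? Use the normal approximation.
d ≈ 0.49

Minimum detectable effect (two-sample t-test, normal approximation):
d = (z_{α/2} + z_β) / √(n/2)
d = (1.960 + 1.476) / √(97/2)
d = 3.436 / 6.964
d ≈ 0.49

By Cohen's convention (0.2 small / 0.5 medium / 0.8 large): small effect.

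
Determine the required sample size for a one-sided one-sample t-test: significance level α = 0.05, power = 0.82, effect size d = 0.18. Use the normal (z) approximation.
n = 203

Sample size formula (one-sample t-test, normal approximation):
n = ((z_α + z_β) / d)²

z_α = 1.645 (for α = 0.05, one-sided)
z_β = 0.915 (for power = 0.82)
d = 0.18

n = ((1.645 + 0.915) / 0.18)²
n = (14.222)²
n ≈ 202.27
Round up to the next whole number: n = 203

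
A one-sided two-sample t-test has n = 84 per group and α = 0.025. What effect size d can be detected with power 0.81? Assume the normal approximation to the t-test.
d ≈ 0.44

Minimum detectable effect (two-sample t-test, normal approximation):
d = (z_α + z_β) / √(n/2)
d = (1.960 + 0.878) / √(84/2)
d = 2.838 / 6.481
d ≈ 0.44

By Cohen's convention (0.2 small / 0.5 medium / 0.8 large): small effect.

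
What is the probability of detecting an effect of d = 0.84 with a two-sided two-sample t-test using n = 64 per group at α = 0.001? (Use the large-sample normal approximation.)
Power ≈ 0.93

Power calculation (two-sample t-test, normal approximation):
z_β = d · √(n/2) - z_{α/2}
z_β = 0.84 · √(64/2) - 3.291
z_β = 0.84 · 5.657 - 3.291
z_β = 1.461

Power = Φ(z_β) = Φ(1.461) ≈ 0.928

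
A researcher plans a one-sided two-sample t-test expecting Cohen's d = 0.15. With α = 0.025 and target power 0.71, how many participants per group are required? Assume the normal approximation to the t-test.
n = 562 per group

Sample size formula (two-sample t-test, normal approximation):
n = 2 · ((z_α + z_β) / d)²

z_α = 1.960 (for α = 0.025, one-sided)
z_β = 0.553 (for power = 0.71)
d = 0.15

n = 2 · ((1.960 + 0.553) / 0.15)²
n = 2 · (16.753)²
n ≈ 561.33
Round up to the next whole number: n = 562 per group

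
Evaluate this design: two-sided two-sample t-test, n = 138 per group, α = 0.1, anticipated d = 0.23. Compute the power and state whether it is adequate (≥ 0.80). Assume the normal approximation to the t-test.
Power ≈ 0.60; the study is underpowered (power < 0.80)

Power calculation (two-sample t-test, normal approximation):
z_β = d · √(n/2) - z_{α/2}
z_β = 0.23 · √(138/2) - 1.645
z_β = 0.23 · 8.307 - 1.645
z_β = 0.266

Power = Φ(z_β) = Φ(0.266) ≈ 0.605

Effect size d = 0.23 is small by Cohen's convention (0.2/0.5/0.8).

Threshold: power ≥ 0.80 is conventionally adequate.
Power ≈ 0.60 → the study is underpowered (power < 0.80).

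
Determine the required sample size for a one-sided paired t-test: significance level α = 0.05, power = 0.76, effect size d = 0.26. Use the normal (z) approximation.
n = 82 pairs

Sample size formula (paired t-test, normal approximation):
n = ((z_α + z_β) / d)²

z_α = 1.645 (for α = 0.05, one-sided)
z_β = 0.706 (for power = 0.76)
d = 0.26

n = ((1.645 + 0.706) / 0.26)²
n = (9.042)²
n ≈ 81.76
Round up to the next whole number: n = 82 pairs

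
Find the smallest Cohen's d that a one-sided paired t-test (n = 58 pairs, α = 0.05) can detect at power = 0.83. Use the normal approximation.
d ≈ 0.34

Minimum detectable effect (paired t-test, normal approximation):
d = (z_α + z_β) / √n
d = (1.645 + 0.954) / √58
d = 2.599 / 7.616
d ≈ 0.34

By Cohen's convention (0.2 small / 0.5 medium / 0.8 large): small effect.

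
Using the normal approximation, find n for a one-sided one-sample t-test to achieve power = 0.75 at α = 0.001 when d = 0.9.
n = 18

Sample size formula (one-sample t-test, normal approximation):
n = ((z_α + z_β) / d)²

z_α = 3.090 (for α = 0.001, one-sided)
z_β = 0.674 (for power = 0.75)
d = 0.9

n = ((3.090 + 0.674) / 0.9)²
n = (4.182)²
n ≈ 17.49
Round up to the next whole number: n = 18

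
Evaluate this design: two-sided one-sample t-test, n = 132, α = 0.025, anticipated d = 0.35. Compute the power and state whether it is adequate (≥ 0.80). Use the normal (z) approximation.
Power ≈ 0.96; the study is adequately powered (power ≥ 0.80)

Power calculation (one-sample t-test, normal approximation):
z_β = d · √n - z_{α/2}
z_β = 0.35 · √132 - 2.241
z_β = 0.35 · 11.489 - 2.241
z_β = 1.780

Power = Φ(z_β) = Φ(1.780) ≈ 0.962

Effect size d = 0.35 is small by Cohen's convention (0.2/0.5/0.8).

Threshold: power ≥ 0.80 is conventionally adequate.
Power ≈ 0.96 → the study is adequately powered (power ≥ 0.80).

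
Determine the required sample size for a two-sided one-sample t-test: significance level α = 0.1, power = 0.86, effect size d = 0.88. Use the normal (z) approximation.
n = 10

Sample size formula (one-sample t-test, normal approximation):
n = ((z_{α/2} + z_β) / d)²

z_{α/2} = 1.645 (for α = 0.1, two-sided)
z_β = 1.080 (for power = 0.86)
d = 0.88

n = ((1.645 + 1.080) / 0.88)²
n = (3.097)²
n ≈ 9.59
Round up to the next whole number: n = 10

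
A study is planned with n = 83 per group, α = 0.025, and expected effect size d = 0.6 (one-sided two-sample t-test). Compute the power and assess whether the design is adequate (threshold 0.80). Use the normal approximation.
Power ≈ 0.97; the study is adequately powered (power ≥ 0.80)

Power calculation (two-sample t-test, normal approximation):
z_β = d · √(n/2) - z_α
z_β = 0.6 · √(83/2) - 1.960
z_β = 0.6 · 6.442 - 1.960
z_β = 1.905

Power = Φ(z_β) = Φ(1.905) ≈ 0.972

Effect size d = 0.6 is medium by Cohen's convention (0.2/0.5/0.8).

Threshold: power ≥ 0.80 is conventionally adequate.
Power ≈ 0.97 → the study is adequately powered (power ≥ 0.80).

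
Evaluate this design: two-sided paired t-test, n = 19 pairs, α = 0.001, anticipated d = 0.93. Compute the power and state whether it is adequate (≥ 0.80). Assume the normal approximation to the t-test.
Power ≈ 0.78; the study is underpowered (power < 0.80)

Power calculation (paired t-test, normal approximation):
z_β = d · √n - z_{α/2}
z_β = 0.93 · √19 - 3.291
z_β = 0.93 · 4.359 - 3.291
z_β = 0.763

Power = Φ(z_β) = Φ(0.763) ≈ 0.777

Effect size d = 0.93 is large by Cohen's convention (0.2/0.5/0.8).

Threshold: power ≥ 0.80 is conventionally adequate.
Power ≈ 0.78 → the study is underpowered (power < 0.80).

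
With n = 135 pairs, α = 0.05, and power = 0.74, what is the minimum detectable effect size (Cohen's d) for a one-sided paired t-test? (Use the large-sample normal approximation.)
d ≈ 0.20

Minimum detectable effect (paired t-test, normal approximation):
d = (z_α + z_β) / √n
d = (1.645 + 0.643) / √135
d = 2.288 / 11.619
d ≈ 0.20

By Cohen's convention (0.2 small / 0.5 medium / 0.8 large): small effect.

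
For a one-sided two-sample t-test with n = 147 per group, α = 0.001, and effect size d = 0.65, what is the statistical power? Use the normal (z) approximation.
Power ≈ 0.99

Power calculation (two-sample t-test, normal approximation):
z_β = d · √(n/2) - z_α
z_β = 0.65 · √(147/2) - 3.090
z_β = 0.65 · 8.573 - 3.090
z_β = 2.482

Power = Φ(z_β) = Φ(2.482) ≈ 0.993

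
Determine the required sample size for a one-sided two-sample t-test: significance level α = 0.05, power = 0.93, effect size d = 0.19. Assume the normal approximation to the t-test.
n = 540 per group

Sample size formula (two-sample t-test, normal approximation):
n = 2 · ((z_α + z_β) / d)²

z_α = 1.645 (for α = 0.05, one-sided)
z_β = 1.476 (for power = 0.93)
d = 0.19

n = 2 · ((1.645 + 1.476) / 0.19)²
n = 2 · (16.426)²
n ≈ 539.63
Round up to the next whole number: n = 540 per group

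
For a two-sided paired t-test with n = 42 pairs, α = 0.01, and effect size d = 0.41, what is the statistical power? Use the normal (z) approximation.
Power ≈ 0.53

Power calculation (paired t-test, normal approximation):
z_β = d · √n - z_{α/2}
z_β = 0.41 · √42 - 2.576
z_β = 0.41 · 6.481 - 2.576
z_β = 0.081

Power = Φ(z_β) = Φ(0.081) ≈ 0.532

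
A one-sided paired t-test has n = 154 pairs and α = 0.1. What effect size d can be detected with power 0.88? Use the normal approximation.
d ≈ 0.20

Minimum detectable effect (paired t-test, normal approximation):
d = (z_α + z_β) / √n
d = (1.282 + 1.175) / √154
d = 2.457 / 12.410
d ≈ 0.20

By Cohen's convention (0.2 small / 0.5 medium / 0.8 large): small effect.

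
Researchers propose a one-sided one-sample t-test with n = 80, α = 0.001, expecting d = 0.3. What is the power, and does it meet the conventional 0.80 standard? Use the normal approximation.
Power ≈ 0.34; the study is underpowered (power < 0.80)

Power calculation (one-sample t-test, normal approximation):
z_β = d · √n - z_α
z_β = 0.3 · √80 - 3.090
z_β = 0.3 · 8.944 - 3.090
z_β = -0.407

Power = Φ(z_β) = Φ(-0.407) ≈ 0.342

Effect size d = 0.3 is small by Cohen's convention (0.2/0.5/0.8).

Threshold: power ≥ 0.80 is conventionally adequate.
Power ≈ 0.34 → the study is underpowered (power < 0.80).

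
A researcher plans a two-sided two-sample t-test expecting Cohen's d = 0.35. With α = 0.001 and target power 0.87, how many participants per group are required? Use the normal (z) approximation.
n = 319 per group

Sample size formula (two-sample t-test, normal approximation):
n = 2 · ((z_{α/2} + z_β) / d)²

z_{α/2} = 3.291 (for α = 0.001, two-sided)
z_β = 1.126 (for power = 0.87)
d = 0.35

n = 2 · ((3.291 + 1.126) / 0.35)²
n = 2 · (12.620)²
n ≈ 318.53
Round up to the next whole number: n = 319 per group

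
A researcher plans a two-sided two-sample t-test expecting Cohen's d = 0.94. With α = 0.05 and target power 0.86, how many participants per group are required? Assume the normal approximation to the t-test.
n = 21 per group

Sample size formula (two-sample t-test, normal approximation):
n = 2 · ((z_{α/2} + z_β) / d)²

z_{α/2} = 1.960 (for α = 0.05, two-sided)
z_β = 1.080 (for power = 0.86)
d = 0.94

n = 2 · ((1.960 + 1.080) / 0.94)²
n = 2 · (3.234)²
n ≈ 20.92
Round up to the next whole number: n = 21 per group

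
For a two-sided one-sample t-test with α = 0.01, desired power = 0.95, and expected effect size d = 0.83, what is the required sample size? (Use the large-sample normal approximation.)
n = 26

Sample size formula (one-sample t-test, normal approximation):
n = ((z_{α/2} + z_β) / d)²

z_{α/2} = 2.576 (for α = 0.01, two-sided)
z_β = 1.645 (for power = 0.95)
d = 0.83

n = ((2.576 + 1.645) / 0.83)²
n = (5.086)²
n ≈ 25.87
Round up to the next whole number: n = 26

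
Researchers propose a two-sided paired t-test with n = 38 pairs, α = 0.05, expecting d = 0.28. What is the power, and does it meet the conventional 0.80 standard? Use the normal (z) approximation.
Power ≈ 0.41; the study is underpowered (power < 0.80)

Power calculation (paired t-test, normal approximation):
z_β = d · √n - z_{α/2}
z_β = 0.28 · √38 - 1.960
z_β = 0.28 · 6.164 - 1.960
z_β = -0.234

Power = Φ(z_β) = Φ(-0.234) ≈ 0.408

Effect size d = 0.28 is small by Cohen's convention (0.2/0.5/0.8).

Threshold: power ≥ 0.80 is conventionally adequate.
Power ≈ 0.41 → the study is underpowered (power < 0.80).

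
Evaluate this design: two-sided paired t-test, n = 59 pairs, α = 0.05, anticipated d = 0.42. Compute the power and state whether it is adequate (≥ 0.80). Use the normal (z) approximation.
Power ≈ 0.90; the study is adequately powered (power ≥ 0.80)

Power calculation (paired t-test, normal approximation):
z_β = d · √n - z_{α/2}
z_β = 0.42 · √59 - 1.960
z_β = 0.42 · 7.681 - 1.960
z_β = 1.266

Power = Φ(z_β) = Φ(1.266) ≈ 0.897

Effect size d = 0.42 is small by Cohen's convention (0.2/0.5/0.8).

Threshold: power ≥ 0.80 is conventionally adequate.
Power ≈ 0.90 → the study is adequately powered (power ≥ 0.80).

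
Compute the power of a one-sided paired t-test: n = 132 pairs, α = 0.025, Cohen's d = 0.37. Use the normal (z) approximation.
Power ≈ 0.99

Power calculation (paired t-test, normal approximation):
z_β = d · √n - z_α
z_β = 0.37 · √132 - 1.960
z_β = 0.37 · 11.489 - 1.960
z_β = 2.291

Power = Φ(z_β) = Φ(2.291) ≈ 0.989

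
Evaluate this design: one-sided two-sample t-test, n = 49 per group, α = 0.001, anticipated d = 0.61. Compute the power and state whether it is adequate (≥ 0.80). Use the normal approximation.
Power ≈ 0.47; the study is underpowered (power < 0.80)

Power calculation (two-sample t-test, normal approximation):
z_β = d · √(n/2) - z_α
z_β = 0.61 · √(49/2) - 3.090
z_β = 0.61 · 4.950 - 3.090
z_β = -0.071

Power = Φ(z_β) = Φ(-0.071) ≈ 0.472

Effect size d = 0.61 is medium by Cohen's convention (0.2/0.5/0.8).

Threshold: power ≥ 0.80 is conventionally adequate.
Power ≈ 0.47 → the study is underpowered (power < 0.80).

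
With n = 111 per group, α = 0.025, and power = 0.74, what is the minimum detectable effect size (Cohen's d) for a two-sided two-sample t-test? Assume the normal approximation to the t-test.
d ≈ 0.39

Minimum detectable effect (two-sample t-test, normal approximation):
d = (z_{α/2} + z_β) / √(n/2)
d = (2.241 + 0.643) / √(111/2)
d = 2.885 / 7.450
d ≈ 0.39

By Cohen's convention (0.2 small / 0.5 medium / 0.8 large): small effect.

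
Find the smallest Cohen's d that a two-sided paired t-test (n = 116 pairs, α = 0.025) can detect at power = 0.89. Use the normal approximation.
d ≈ 0.32

Minimum detectable effect (paired t-test, normal approximation):
d = (z_{α/2} + z_β) / √n
d = (2.241 + 1.227) / √116
d = 3.468 / 10.770
d ≈ 0.32

By Cohen's convention (0.2 small / 0.5 medium / 0.8 large): small effect.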